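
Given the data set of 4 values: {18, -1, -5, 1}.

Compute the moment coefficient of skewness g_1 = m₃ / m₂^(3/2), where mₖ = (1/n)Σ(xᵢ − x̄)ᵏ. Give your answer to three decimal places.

x̄ = (18 - 1 - 5 + 1) / 4 = 3.2500
deviations (xᵢ − x̄): 14.7500, -4.2500, -8.2500, -2.2500
Σ(xᵢ − x̄)² = 308.7500 ⇒ m₂ = 308.7500/4 = 77.18750
Σ(xᵢ − x̄)³ = 2559.3750 ⇒ m₃ = 2559.3750/4 = 639.84375
m₂^(3/2) = 77.18750^(1.5) = 678.14172
g_1 = m₃ / m₂^(3/2) = 639.84375 / 678.14172 ≈ 0.944

0.944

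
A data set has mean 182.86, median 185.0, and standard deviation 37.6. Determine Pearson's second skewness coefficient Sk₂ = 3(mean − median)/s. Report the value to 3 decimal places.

-0.171

Sk₂ = 3(182.86 − 185.0) / 37.6 = 3 × -2.1400 / 37.6
    = -6.4200 / 37.6 ≈ -0.171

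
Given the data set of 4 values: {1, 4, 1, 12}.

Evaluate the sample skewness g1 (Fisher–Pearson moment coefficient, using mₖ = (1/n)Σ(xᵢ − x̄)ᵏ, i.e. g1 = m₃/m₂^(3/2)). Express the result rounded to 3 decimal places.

x̄ = (1 + 4 + 1 + 12) / 4 = 4.5000
deviations (xᵢ − x̄): -3.5000, -0.5000, -3.5000, 7.5000
Σ(xᵢ − x̄)² = 81.0000 ⇒ m₂ = 81.0000/4 = 20.25000
Σ(xᵢ − x̄)³ = 336.0000 ⇒ m₃ = 336.0000/4 = 84.00000
m₂^(3/2) = 20.25000^(1.5) = 91.12500
g1 = m₃ / m₂^(3/2) = 84.00000 / 91.12500 ≈ 0.922

0.922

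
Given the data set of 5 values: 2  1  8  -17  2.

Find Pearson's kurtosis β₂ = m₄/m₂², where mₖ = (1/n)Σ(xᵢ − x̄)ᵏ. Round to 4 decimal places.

2.9131

x̄ = -0.8000
Σ(xᵢ − x̄)² = 358.8000 ⇒ m₂ = 71.76000
Σ(xᵢ − x̄)⁴ = 75005.1360 ⇒ m₄ = 15001.02720
m₂² = 5149.49760
β₂ = m₄/m₂² = 15001.02720 / 5149.49760 ≈ 2.9131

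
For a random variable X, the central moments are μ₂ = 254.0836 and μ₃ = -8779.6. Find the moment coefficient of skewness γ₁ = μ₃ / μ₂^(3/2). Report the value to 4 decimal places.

σ = √μ₂ = √254.0836 = 15.94000
σ³ = μ₂^(3/2) = 4050.09258
γ₁ = μ₃/σ³ = -8779.6 / 4050.09258 ≈ -2.1678

-2.1678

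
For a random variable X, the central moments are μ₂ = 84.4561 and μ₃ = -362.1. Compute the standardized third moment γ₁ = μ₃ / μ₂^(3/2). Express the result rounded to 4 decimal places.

-0.4665

σ = √μ₂ = √84.4561 = 9.19000
σ³ = μ₂^(3/2) = 776.15156
γ₁ = μ₃/σ³ = -362.1 / 776.15156 ≈ -0.4665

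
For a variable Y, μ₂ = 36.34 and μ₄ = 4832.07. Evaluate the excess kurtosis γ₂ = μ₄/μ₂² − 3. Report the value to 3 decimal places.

μ₂² = 36.34² = 1320.59560
μ₄/μ₂² = 4832.07 / 1320.59560 = 3.65901
γ₂ = 3.65901 − 3 ≈ 0.659

0.659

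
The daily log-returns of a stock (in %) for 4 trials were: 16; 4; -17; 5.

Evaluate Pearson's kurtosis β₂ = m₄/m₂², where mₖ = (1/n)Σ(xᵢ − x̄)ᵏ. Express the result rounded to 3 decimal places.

2.079

x̄ = 2.0000
Σ(xᵢ − x̄)² = 570.0000 ⇒ m₂ = 142.50000
Σ(xᵢ − x̄)⁴ = 168834.0000 ⇒ m₄ = 42208.50000
m₂² = 20306.25000
β₂ = m₄/m₂² = 42208.50000 / 20306.25000 ≈ 2.079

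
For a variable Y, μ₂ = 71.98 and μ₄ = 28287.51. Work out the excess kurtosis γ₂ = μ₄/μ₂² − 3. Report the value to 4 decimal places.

2.4597

μ₂² = 71.98² = 5181.12040
μ₄/μ₂² = 28287.51 / 5181.12040 = 5.45973
γ₂ = 5.45973 − 3 ≈ 2.4597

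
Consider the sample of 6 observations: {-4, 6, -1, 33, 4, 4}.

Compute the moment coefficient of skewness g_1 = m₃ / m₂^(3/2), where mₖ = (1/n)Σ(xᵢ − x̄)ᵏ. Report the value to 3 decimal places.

x̄ = (-4 + 6 - 1 + 33 + 4 + 4) / 6 = 7.0000
deviations (xᵢ − x̄): -11.0000, -1.0000, -8.0000, 26.0000, -3.0000, -3.0000
Σ(xᵢ − x̄)² = 880.0000 ⇒ m₂ = 880.0000/6 = 146.66667
Σ(xᵢ − x̄)³ = 15678.0000 ⇒ m₃ = 15678.0000/6 = 2613.00000
m₂^(3/2) = 146.66667^(1.5) = 1776.22154
g_1 = m₃ / m₂^(3/2) = 2613.00000 / 1776.22154 ≈ 1.471

1.471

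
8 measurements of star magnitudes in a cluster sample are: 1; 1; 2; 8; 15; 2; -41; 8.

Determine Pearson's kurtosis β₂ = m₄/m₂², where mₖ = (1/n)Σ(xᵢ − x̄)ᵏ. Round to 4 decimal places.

5.2927

x̄ = -0.5000
Σ(xᵢ − x̄)² = 2042.0000 ⇒ m₂ = 255.25000
Σ(xᵢ − x̄)⁴ = 2758668.5000 ⇒ m₄ = 344833.56250
m₂² = 65152.56250
β₂ = m₄/m₂² = 344833.56250 / 65152.56250 ≈ 5.2927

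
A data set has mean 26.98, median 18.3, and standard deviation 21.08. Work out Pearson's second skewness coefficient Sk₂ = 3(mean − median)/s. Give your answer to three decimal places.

Sk₂ = 3(26.98 − 18.3) / 21.08 = 3 × 8.6800 / 21.08
    = 26.0400 / 21.08 ≈ 1.235

1.235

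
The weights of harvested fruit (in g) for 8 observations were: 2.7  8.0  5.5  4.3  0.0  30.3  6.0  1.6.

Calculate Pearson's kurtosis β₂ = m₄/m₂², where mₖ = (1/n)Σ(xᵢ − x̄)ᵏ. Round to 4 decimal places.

5.3768

x̄ = 7.3000
Σ(xᵢ − x̄)² = 650.3600 ⇒ m₂ = 81.29500
Σ(xᵢ − x̄)⁴ = 284278.7636 ⇒ m₄ = 35534.84545
m₂² = 6608.87703
β₂ = m₄/m₂² = 35534.84545 / 6608.87703 ≈ 5.3768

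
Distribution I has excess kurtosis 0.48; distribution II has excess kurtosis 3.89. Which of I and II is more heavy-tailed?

Higher excess kurtosis ⇒ heavier tails relative to the normal distribution.
0.48 vs 3.89: the larger is 3.89, so II has heavier tails.

II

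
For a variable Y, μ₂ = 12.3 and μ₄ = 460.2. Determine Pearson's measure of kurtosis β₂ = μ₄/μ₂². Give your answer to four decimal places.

μ₂² = 12.3² = 151.29000
μ₄/μ₂² = 460.2 / 151.29000 = 3.04184
β₂ ≈ 3.0418

3.0418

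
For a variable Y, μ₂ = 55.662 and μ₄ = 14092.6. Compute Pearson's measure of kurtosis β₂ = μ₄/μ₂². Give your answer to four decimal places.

4.5486

μ₂² = 55.662² = 3098.25824
μ₄/μ₂² = 14092.6 / 3098.25824 = 4.54856
β₂ ≈ 4.5486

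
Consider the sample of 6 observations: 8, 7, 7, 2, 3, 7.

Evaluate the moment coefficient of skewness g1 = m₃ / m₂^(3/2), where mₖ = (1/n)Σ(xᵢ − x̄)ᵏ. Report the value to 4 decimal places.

-0.6766

x̄ = (8 + 7 + 7 + 2 + 3 + 7) / 6 = 5.6667
deviations (xᵢ − x̄): 2.3333, 1.3333, 1.3333, -3.6667, -2.6667, 1.3333
Σ(xᵢ − x̄)² = 31.3333 ⇒ m₂ = 31.3333/6 = 5.22222
Σ(xᵢ − x̄)³ = -48.4444 ⇒ m₃ = -48.4444/6 = -8.07407
m₂^(3/2) = 5.22222^(1.5) = 11.93392
g1 = m₃ / m₂^(3/2) = -8.07407 / 11.93392 ≈ -0.6766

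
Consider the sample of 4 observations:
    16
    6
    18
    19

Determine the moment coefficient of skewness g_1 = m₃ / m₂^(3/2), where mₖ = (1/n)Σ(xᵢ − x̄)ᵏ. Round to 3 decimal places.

x̄ = (16 + 6 + 18 + 19) / 4 = 14.7500
deviations (xᵢ − x̄): 1.2500, -8.7500, 3.2500, 4.2500
Σ(xᵢ − x̄)² = 106.7500 ⇒ m₂ = 106.7500/4 = 26.68750
Σ(xᵢ − x̄)³ = -556.8750 ⇒ m₃ = -556.8750/4 = -139.21875
m₂^(3/2) = 26.68750^(1.5) = 137.86748
g_1 = m₃ / m₂^(3/2) = -139.21875 / 137.86748 ≈ -1.010

-1.010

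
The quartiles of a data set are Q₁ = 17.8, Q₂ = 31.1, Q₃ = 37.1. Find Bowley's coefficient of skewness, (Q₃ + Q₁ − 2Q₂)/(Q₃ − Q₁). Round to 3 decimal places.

-0.378

numerator: Q₃ + Q₁ − 2Q₂ = 37.1 + 17.8 − 2×31.1 = -7.3000
denominator: Q₃ − Q₁ = 37.1 − 17.8 = 19.3000
Bowley skewness = -7.3000 / 19.3000 ≈ -0.378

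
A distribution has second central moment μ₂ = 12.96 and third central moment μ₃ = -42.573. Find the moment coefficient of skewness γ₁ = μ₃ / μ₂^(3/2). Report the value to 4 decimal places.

σ = √μ₂ = √12.96 = 3.60000
σ³ = μ₂^(3/2) = 46.65600
γ₁ = μ₃/σ³ = -42.573 / 46.65600 ≈ -0.9125

-0.9125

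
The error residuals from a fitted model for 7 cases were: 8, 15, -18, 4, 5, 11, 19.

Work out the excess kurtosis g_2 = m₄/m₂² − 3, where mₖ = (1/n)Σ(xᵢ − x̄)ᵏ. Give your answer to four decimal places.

x̄ = 6.2857
Σ(xᵢ − x̄)² = 859.4286 ⇒ m₂ = 122.77551
Σ(xᵢ − x̄)⁴ = 380290.2274 ⇒ m₄ = 54327.17534
m₂² = 15073.82591
g_2 = m₄/m₂² − 3 = 3.60407 − 3 ≈ 0.6041

0.6041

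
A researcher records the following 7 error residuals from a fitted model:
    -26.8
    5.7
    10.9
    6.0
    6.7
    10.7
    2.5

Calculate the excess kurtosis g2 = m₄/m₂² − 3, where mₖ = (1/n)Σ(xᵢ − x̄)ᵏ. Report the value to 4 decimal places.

x̄ = 2.2429
Σ(xᵢ − x̄)² = 1035.9571 ⇒ m₂ = 147.99388
Σ(xᵢ − x̄)⁴ = 722940.5260 ⇒ m₄ = 103277.21800
m₂² = 21902.18779
g2 = m₄/m₂² − 3 = 4.71538 − 3 ≈ 1.7154

1.7154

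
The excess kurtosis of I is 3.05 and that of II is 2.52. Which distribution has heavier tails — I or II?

Higher excess kurtosis ⇒ heavier tails relative to the normal distribution.
3.05 vs 2.52: the larger is 3.05, so I has heavier tails.

I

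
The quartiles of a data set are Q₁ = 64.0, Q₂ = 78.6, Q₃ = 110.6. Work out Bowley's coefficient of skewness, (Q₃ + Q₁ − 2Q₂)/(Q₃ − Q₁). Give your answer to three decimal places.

numerator: Q₃ + Q₁ − 2Q₂ = 110.6 + 64.0 − 2×78.6 = 17.4000
denominator: Q₃ − Q₁ = 110.6 − 64.0 = 46.6000
Bowley skewness = 17.4000 / 46.6000 ≈ 0.373

0.373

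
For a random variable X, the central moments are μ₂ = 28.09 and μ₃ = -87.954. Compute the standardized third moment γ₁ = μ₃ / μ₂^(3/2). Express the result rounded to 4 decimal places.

σ = √μ₂ = √28.09 = 5.30000
σ³ = μ₂^(3/2) = 148.87700
γ₁ = μ₃/σ³ = -87.954 / 148.87700 ≈ -0.5908

-0.5908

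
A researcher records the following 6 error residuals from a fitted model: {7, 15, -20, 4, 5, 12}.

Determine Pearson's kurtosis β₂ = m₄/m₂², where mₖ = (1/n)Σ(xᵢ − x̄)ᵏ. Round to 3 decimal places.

x̄ = 3.8333
Σ(xᵢ − x̄)² = 770.8333 ⇒ m₂ = 128.47222
Σ(xᵢ − x̄)⁴ = 342754.8194 ⇒ m₄ = 57125.80324
m₂² = 16505.11188
β₂ = m₄/m₂² = 57125.80324 / 16505.11188 ≈ 3.461

3.461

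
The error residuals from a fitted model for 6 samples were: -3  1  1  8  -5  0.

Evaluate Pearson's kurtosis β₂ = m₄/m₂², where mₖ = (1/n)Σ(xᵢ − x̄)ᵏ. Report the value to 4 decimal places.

2.6681

x̄ = 0.3333
Σ(xᵢ − x̄)² = 99.3333 ⇒ m₂ = 16.55556
Σ(xᵢ − x̄)⁴ = 4387.7778 ⇒ m₄ = 731.29630
m₂² = 274.08642
β₂ = m₄/m₂² = 731.29630 / 274.08642 ≈ 2.6681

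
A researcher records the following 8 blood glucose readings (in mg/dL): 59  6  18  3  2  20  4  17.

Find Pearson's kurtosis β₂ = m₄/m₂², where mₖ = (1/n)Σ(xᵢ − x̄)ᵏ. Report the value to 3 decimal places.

4.532

x̄ = 16.1250
Σ(xᵢ − x̄)² = 2478.8750 ⇒ m₂ = 309.85938
Σ(xᵢ − x̄)⁴ = 3481063.9004 ⇒ m₄ = 435132.98755
m₂² = 96012.83228
β₂ = m₄/m₂² = 435132.98755 / 96012.83228 ≈ 4.532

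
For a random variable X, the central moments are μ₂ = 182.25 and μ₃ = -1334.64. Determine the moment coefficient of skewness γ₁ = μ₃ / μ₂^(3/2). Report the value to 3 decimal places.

-0.542

σ = √μ₂ = √182.25 = 13.50000
σ³ = μ₂^(3/2) = 2460.37500
γ₁ = μ₃/σ³ = -1334.64 / 2460.37500 ≈ -0.542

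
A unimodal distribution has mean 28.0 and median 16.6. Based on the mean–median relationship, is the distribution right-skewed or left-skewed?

mean − median = 28.0 − 16.6 = 11.4
mean > median ⇒ the longer tail is on the right ⇒ right-skewed (positively skewed).

right-skewed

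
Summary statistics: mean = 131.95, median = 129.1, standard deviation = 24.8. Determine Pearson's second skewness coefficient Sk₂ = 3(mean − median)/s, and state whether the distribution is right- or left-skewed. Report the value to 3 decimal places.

Sk₂ = 3(131.95 − 129.1) / 24.8 = 3 × 2.8500 / 24.8
    = 8.5500 / 24.8 ≈ 0.345
Sk₂ > 0 ⇒ mean > median ⇒ right-skewed (positive skew).

0.345, right-skewed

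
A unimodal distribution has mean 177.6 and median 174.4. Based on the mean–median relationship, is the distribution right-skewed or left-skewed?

right-skewed

mean − median = 177.6 − 174.4 = 3.2
mean > median ⇒ the longer tail is on the right ⇒ right-skewed (positively skewed).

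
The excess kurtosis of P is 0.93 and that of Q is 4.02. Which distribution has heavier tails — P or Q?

Q

Higher excess kurtosis ⇒ heavier tails relative to the normal distribution.
0.93 vs 4.02: the larger is 4.02, so Q has heavier tails.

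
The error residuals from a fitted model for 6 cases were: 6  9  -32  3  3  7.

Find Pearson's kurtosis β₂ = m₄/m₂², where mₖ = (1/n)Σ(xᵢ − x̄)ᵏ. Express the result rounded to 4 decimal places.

4.0407

x̄ = -0.6667
Σ(xᵢ − x̄)² = 1205.3333 ⇒ m₂ = 200.88889
Σ(xᵢ − x̄)⁴ = 978411.1111 ⇒ m₄ = 163068.51852
m₂² = 40356.34568
β₂ = m₄/m₂² = 163068.51852 / 40356.34568 ≈ 4.0407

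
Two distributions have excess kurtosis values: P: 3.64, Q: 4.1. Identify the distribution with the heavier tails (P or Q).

Higher excess kurtosis ⇒ heavier tails relative to the normal distribution.
3.64 vs 4.1: the larger is 4.1, so Q has heavier tails.

Q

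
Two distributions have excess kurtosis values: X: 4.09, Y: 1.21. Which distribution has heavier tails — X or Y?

X

Higher excess kurtosis ⇒ heavier tails relative to the normal distribution.
4.09 vs 1.21: the larger is 4.09, so X has heavier tails.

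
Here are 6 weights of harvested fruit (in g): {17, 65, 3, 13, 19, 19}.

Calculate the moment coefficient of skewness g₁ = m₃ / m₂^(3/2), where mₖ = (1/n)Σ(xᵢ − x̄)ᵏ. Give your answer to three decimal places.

1.460

x̄ = (17 + 65 + 3 + 13 + 19 + 19) / 6 = 22.6667
deviations (xᵢ − x̄): -5.6667, 42.3333, -19.6667, -9.6667, -3.6667, -3.6667
Σ(xᵢ − x̄)² = 2331.3333 ⇒ m₂ = 2331.3333/6 = 388.55556
Σ(xᵢ − x̄)³ = 67075.5556 ⇒ m₃ = 67075.5556/6 = 11179.25926
m₂^(3/2) = 388.55556^(1.5) = 7659.13429
g₁ = m₃ / m₂^(3/2) = 11179.25926 / 7659.13429 ≈ 1.460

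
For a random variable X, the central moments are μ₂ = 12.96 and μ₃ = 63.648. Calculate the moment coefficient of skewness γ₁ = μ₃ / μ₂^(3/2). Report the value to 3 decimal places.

1.364

σ = √μ₂ = √12.96 = 3.60000
σ³ = μ₂^(3/2) = 46.65600
γ₁ = μ₃/σ³ = 63.648 / 46.65600 ≈ 1.364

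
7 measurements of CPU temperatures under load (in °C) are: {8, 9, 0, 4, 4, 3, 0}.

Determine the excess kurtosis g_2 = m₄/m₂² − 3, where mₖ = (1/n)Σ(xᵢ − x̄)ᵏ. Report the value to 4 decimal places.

-1.2180

x̄ = 4.0000
Σ(xᵢ − x̄)² = 74.0000 ⇒ m₂ = 10.57143
Σ(xᵢ − x̄)⁴ = 1394.0000 ⇒ m₄ = 199.14286
m₂² = 111.75510
g_2 = m₄/m₂² − 3 = 1.78196 − 3 ≈ -1.2180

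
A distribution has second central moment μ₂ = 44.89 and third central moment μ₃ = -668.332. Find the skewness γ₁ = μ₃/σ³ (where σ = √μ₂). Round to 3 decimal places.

-2.222

σ = √μ₂ = √44.89 = 6.70000
σ³ = μ₂^(3/2) = 300.76300
γ₁ = μ₃/σ³ = -668.332 / 300.76300 ≈ -2.222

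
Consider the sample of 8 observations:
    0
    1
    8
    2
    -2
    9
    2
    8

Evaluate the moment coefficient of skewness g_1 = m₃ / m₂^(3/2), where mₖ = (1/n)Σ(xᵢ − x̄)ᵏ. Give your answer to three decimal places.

0.240

x̄ = (0 + 1 + 8 + 2 - 2 + 9 + 2 + 8) / 8 = 3.5000
deviations (xᵢ − x̄): -3.5000, -2.5000, 4.5000, -1.5000, -5.5000, 5.5000, -1.5000, 4.5000
Σ(xᵢ − x̄)² = 124.0000 ⇒ m₂ = 124.0000/8 = 15.50000
Σ(xᵢ − x̄)³ = 117.0000 ⇒ m₃ = 117.0000/8 = 14.62500
m₂^(3/2) = 15.50000^(1.5) = 61.02356
g_1 = m₃ / m₂^(3/2) = 14.62500 / 61.02356 ≈ 0.240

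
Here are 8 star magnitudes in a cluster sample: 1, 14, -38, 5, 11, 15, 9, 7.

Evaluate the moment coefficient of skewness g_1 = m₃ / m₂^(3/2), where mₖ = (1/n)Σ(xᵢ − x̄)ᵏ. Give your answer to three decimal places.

x̄ = (1 + 14 - 38 + 5 + 11 + 15 + 9 + 7) / 8 = 3.0000
deviations (xᵢ − x̄): -2.0000, 11.0000, -41.0000, 2.0000, 8.0000, 12.0000, 6.0000, 4.0000
Σ(xᵢ − x̄)² = 2070.0000 ⇒ m₂ = 2070.0000/8 = 258.75000
Σ(xᵢ − x̄)³ = -65070.0000 ⇒ m₃ = -65070.0000/8 = -8133.75000
m₂^(3/2) = 258.75000^(1.5) = 4162.17693
g_1 = m₃ / m₂^(3/2) = -8133.75000 / 4162.17693 ≈ -1.954

-1.954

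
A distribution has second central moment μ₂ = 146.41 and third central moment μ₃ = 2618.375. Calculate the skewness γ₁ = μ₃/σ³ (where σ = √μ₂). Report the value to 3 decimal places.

1.478

σ = √μ₂ = √146.41 = 12.10000
σ³ = μ₂^(3/2) = 1771.56100
γ₁ = μ₃/σ³ = 2618.375 / 1771.56100 ≈ 1.478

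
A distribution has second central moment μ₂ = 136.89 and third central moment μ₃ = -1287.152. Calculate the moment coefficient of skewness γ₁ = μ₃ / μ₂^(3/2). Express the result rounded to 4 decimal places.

-0.8037

σ = √μ₂ = √136.89 = 11.70000
σ³ = μ₂^(3/2) = 1601.61300
γ₁ = μ₃/σ³ = -1287.152 / 1601.61300 ≈ -0.8037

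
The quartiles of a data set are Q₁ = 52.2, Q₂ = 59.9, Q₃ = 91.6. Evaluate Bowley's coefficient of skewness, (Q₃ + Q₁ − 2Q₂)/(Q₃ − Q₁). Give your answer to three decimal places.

0.609

numerator: Q₃ + Q₁ − 2Q₂ = 91.6 + 52.2 − 2×59.9 = 24.0000
denominator: Q₃ − Q₁ = 91.6 − 52.2 = 39.4000
Bowley skewness = 24.0000 / 39.4000 ≈ 0.609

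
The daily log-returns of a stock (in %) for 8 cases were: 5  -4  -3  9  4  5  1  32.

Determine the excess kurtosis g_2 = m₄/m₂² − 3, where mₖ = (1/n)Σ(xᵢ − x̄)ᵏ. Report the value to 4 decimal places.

1.6393

x̄ = 6.1250
Σ(xᵢ − x̄)² = 896.8750 ⇒ m₂ = 112.10938
Σ(xᵢ − x̄)⁴ = 466475.5879 ⇒ m₄ = 58309.44849
m₂² = 12568.51196
g_2 = m₄/m₂² − 3 = 4.63933 − 3 ≈ 1.6393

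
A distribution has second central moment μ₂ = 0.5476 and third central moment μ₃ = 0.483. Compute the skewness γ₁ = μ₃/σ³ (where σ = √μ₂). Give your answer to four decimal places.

1.1919

σ = √μ₂ = √0.5476 = 0.74000
σ³ = μ₂^(3/2) = 0.40522
γ₁ = μ₃/σ³ = 0.483 / 0.40522 ≈ 1.1919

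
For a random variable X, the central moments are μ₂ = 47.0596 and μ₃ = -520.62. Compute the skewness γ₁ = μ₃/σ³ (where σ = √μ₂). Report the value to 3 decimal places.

-1.613

σ = √μ₂ = √47.0596 = 6.86000
σ³ = μ₂^(3/2) = 322.82886
γ₁ = μ₃/σ³ = -520.62 / 322.82886 ≈ -1.613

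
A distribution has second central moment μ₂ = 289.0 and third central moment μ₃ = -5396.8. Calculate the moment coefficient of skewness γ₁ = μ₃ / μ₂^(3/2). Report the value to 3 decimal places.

-1.098

σ = √μ₂ = √289.0 = 17.00000
σ³ = μ₂^(3/2) = 4913.00000
γ₁ = μ₃/σ³ = -5396.8 / 4913.00000 ≈ -1.098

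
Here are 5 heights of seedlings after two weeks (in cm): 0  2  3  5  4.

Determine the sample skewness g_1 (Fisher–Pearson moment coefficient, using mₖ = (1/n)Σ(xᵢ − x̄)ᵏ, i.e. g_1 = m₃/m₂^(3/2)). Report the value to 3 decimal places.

x̄ = (0 + 2 + 3 + 5 + 4) / 5 = 2.8000
deviations (xᵢ − x̄): -2.8000, -0.8000, 0.2000, 2.2000, 1.2000
Σ(xᵢ − x̄)² = 14.8000 ⇒ m₂ = 14.8000/5 = 2.96000
Σ(xᵢ − x̄)³ = -10.0800 ⇒ m₃ = -10.0800/5 = -2.01600
m₂^(3/2) = 2.96000^(1.5) = 5.09258
g_1 = m₃ / m₂^(3/2) = -2.01600 / 5.09258 ≈ -0.396

-0.396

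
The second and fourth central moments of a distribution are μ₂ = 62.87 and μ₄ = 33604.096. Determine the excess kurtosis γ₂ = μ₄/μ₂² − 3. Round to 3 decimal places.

5.502

μ₂² = 62.87² = 3952.63690
μ₄/μ₂² = 33604.096 / 3952.63690 = 8.50169
γ₂ = 8.50169 − 3 ≈ 5.502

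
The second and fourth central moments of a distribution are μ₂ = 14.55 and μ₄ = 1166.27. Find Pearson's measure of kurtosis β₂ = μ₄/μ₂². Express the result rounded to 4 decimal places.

μ₂² = 14.55² = 211.70250
μ₄/μ₂² = 1166.27 / 211.70250 = 5.50900
β₂ ≈ 5.5090

5.5090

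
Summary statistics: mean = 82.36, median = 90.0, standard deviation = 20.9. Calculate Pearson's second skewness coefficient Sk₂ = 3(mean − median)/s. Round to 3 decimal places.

-1.097

Sk₂ = 3(82.36 − 90.0) / 20.9 = 3 × -7.6400 / 20.9
    = -22.9200 / 20.9 ≈ -1.097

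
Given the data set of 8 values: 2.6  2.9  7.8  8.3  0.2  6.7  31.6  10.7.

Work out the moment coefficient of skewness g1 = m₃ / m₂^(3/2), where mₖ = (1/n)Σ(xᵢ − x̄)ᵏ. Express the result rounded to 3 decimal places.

x̄ = (2.6 + 2.9 + 7.8 + 8.3 + 0.2 + 6.7 + 31.6 + 10.7) / 8 = 8.8500
deviations (xᵢ − x̄): -6.2500, -5.9500, -1.0500, -0.5500, -8.6500, -2.1500, 22.7500, 1.8500
Σ(xᵢ − x̄)² = 676.3000 ⇒ m₂ = 676.3000/8 = 84.53750
Σ(xᵢ − x̄)³ = 10667.6160 ⇒ m₃ = 10667.6160/8 = 1333.45200
m₂^(3/2) = 84.53750^(1.5) = 777.27393
g1 = m₃ / m₂^(3/2) = 1333.45200 / 777.27393 ≈ 1.716

1.716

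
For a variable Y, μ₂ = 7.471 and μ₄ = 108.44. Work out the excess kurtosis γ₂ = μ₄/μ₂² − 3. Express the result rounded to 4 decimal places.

-1.0572

μ₂² = 7.471² = 55.81584
μ₄/μ₂² = 108.44 / 55.81584 = 1.94282
γ₂ = 1.94282 − 3 ≈ -1.0572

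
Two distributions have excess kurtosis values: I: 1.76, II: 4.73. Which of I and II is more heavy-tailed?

II

Higher excess kurtosis ⇒ heavier tails relative to the normal distribution.
1.76 vs 4.73: the larger is 4.73, so II has heavier tails.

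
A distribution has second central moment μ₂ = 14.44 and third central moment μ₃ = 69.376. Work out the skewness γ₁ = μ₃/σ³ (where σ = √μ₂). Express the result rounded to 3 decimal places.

1.264

σ = √μ₂ = √14.44 = 3.80000
σ³ = μ₂^(3/2) = 54.87200
γ₁ = μ₃/σ³ = 69.376 / 54.87200 ≈ 1.264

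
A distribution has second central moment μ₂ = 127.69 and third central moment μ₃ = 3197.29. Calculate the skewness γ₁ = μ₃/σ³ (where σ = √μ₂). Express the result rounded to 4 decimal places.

2.2159

σ = √μ₂ = √127.69 = 11.30000
σ³ = μ₂^(3/2) = 1442.89700
γ₁ = μ₃/σ³ = 3197.29 / 1442.89700 ≈ 2.2159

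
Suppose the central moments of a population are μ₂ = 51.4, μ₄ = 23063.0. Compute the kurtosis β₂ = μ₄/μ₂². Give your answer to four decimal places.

8.7295

μ₂² = 51.4² = 2641.96000
μ₄/μ₂² = 23063.0 / 2641.96000 = 8.72950
β₂ ≈ 8.7295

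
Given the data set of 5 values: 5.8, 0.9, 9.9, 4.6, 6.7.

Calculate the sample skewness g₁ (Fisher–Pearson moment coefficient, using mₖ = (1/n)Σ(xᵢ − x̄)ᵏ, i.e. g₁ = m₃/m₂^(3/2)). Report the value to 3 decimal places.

-0.171

x̄ = (5.8 + 0.9 + 9.9 + 4.6 + 6.7) / 5 = 5.5800
deviations (xᵢ − x̄): 0.2200, -4.6800, 4.3200, -0.9800, 1.1200
Σ(xᵢ − x̄)² = 42.8280 ⇒ m₂ = 42.8280/5 = 8.56560
Σ(xᵢ − x̄)³ = -21.4073 ⇒ m₃ = -21.4073/5 = -4.28146
m₂^(3/2) = 8.56560^(1.5) = 25.06898
g₁ = m₃ / m₂^(3/2) = -4.28146 / 25.06898 ≈ -0.171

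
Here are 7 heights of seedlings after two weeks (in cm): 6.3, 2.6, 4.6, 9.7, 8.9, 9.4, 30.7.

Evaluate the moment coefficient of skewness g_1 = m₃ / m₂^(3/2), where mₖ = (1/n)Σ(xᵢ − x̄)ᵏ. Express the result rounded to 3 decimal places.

x̄ = (6.3 + 2.6 + 4.6 + 9.7 + 8.9 + 9.4 + 30.7) / 7 = 10.3143
deviations (xᵢ − x̄): -4.0143, -7.7143, -5.7143, -0.6143, -1.4143, -0.9143, 20.3857
Σ(xᵢ − x̄)² = 527.0686 ⇒ m₂ = 527.0686/7 = 75.29551
Σ(xᵢ − x̄)³ = 7757.6603 ⇒ m₃ = 7757.6603/7 = 1108.23719
m₂^(3/2) = 75.29551^(1.5) = 653.36162
g_1 = m₃ / m₂^(3/2) = 1108.23719 / 653.36162 ≈ 1.696

1.696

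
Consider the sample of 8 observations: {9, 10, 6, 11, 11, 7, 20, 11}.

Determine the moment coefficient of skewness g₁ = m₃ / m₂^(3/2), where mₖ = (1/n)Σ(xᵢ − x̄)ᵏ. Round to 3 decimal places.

x̄ = (9 + 10 + 6 + 11 + 11 + 7 + 20 + 11) / 8 = 10.6250
deviations (xᵢ − x̄): -1.6250, -0.6250, -4.6250, 0.3750, 0.3750, -3.6250, 9.3750, 0.3750
Σ(xᵢ − x̄)² = 125.8750 ⇒ m₂ = 125.8750/8 = 15.73438
Σ(xᵢ − x̄)³ = 673.0313 ⇒ m₃ = 673.0313/8 = 84.12891
m₂^(3/2) = 15.73438^(1.5) = 62.41288
g₁ = m₃ / m₂^(3/2) = 84.12891 / 62.41288 ≈ 1.348

1.348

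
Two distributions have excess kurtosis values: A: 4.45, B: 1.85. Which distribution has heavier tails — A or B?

Higher excess kurtosis ⇒ heavier tails relative to the normal distribution.
4.45 vs 1.85: the larger is 4.45, so A has heavier tails.

A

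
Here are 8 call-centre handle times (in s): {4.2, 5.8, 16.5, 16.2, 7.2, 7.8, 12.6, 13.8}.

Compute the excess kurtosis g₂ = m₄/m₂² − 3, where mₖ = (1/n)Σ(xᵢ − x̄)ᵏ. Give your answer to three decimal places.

x̄ = 10.5125
Σ(xᵢ − x̄)² = 163.7488 ⇒ m₂ = 20.46859
Σ(xᵢ − x̄)⁴ = 4722.9492 ⇒ m₄ = 590.36865
m₂² = 418.96333
g₂ = m₄/m₂² − 3 = 1.40912 − 3 ≈ -1.591

-1.591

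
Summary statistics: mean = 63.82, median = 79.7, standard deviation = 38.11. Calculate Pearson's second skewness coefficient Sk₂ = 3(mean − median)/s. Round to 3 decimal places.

Sk₂ = 3(63.82 − 79.7) / 38.11 = 3 × -15.8800 / 38.11
    = -47.6400 / 38.11 ≈ -1.250

-1.250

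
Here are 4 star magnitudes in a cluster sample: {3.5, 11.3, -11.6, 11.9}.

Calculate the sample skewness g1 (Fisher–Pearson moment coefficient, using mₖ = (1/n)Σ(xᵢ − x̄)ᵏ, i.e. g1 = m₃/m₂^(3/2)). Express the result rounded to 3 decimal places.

-0.785

x̄ = (3.5 + 11.3 - 11.6 + 11.9) / 4 = 3.7750
deviations (xᵢ − x̄): -0.2750, 7.5250, -15.3750, 8.1250
Σ(xᵢ − x̄)² = 359.1075 ⇒ m₂ = 359.1075/4 = 89.77688
Σ(xᵢ − x̄)³ = -2672.0419 ⇒ m₃ = -2672.0419/4 = -668.01047
m₂^(3/2) = 89.77688^(1.5) = 850.64181
g1 = m₃ / m₂^(3/2) = -668.01047 / 850.64181 ≈ -0.785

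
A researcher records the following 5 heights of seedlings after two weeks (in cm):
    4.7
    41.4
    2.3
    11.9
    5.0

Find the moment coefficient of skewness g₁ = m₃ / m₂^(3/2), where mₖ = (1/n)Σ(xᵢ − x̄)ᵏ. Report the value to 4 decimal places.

x̄ = (4.7 + 41.4 + 2.3 + 11.9 + 5.0) / 5 = 13.0600
deviations (xᵢ − x̄): -8.3600, 28.3400, -10.7600, -1.1600, -8.0600
Σ(xᵢ − x̄)² = 1055.1320 ⇒ m₂ = 1055.1320/5 = 211.02640
Σ(xᵢ − x̄)³ = 20406.2182 ⇒ m₃ = 20406.2182/5 = 4081.24363
m₂^(3/2) = 211.02640^(1.5) = 3065.52728
g₁ = m₃ / m₂^(3/2) = 4081.24363 / 3065.52728 ≈ 1.3313

1.3313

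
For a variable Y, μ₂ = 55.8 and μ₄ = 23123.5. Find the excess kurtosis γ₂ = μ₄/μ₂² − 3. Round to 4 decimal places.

μ₂² = 55.8² = 3113.64000
μ₄/μ₂² = 23123.5 / 3113.64000 = 7.42652
γ₂ = 7.42652 − 3 ≈ 4.4265

4.4265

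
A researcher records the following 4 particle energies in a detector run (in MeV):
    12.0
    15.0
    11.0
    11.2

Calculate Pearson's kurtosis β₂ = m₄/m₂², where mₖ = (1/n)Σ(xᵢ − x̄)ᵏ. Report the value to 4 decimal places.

x̄ = 12.3000
Σ(xᵢ − x̄)² = 10.2800 ⇒ m₂ = 2.57000
Σ(xᵢ − x̄)⁴ = 57.4724 ⇒ m₄ = 14.36810
m₂² = 6.60490
β₂ = m₄/m₂² = 14.36810 / 6.60490 ≈ 2.1754

2.1754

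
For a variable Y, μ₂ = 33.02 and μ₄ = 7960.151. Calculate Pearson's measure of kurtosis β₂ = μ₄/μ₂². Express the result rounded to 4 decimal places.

μ₂² = 33.02² = 1090.32040
μ₄/μ₂² = 7960.151 / 1090.32040 = 7.30074
β₂ ≈ 7.3007

7.3007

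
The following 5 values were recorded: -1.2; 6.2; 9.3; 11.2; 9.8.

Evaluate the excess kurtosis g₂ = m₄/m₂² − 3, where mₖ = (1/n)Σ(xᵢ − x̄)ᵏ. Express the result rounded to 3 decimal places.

-0.414

x̄ = 7.0600
Σ(xᵢ − x̄)² = 98.6320 ⇒ m₂ = 19.72640
Σ(xᵢ − x̄)⁴ = 5030.8587 ⇒ m₄ = 1006.17173
m₂² = 389.13086
g₂ = m₄/m₂² − 3 = 2.58569 − 3 ≈ -0.414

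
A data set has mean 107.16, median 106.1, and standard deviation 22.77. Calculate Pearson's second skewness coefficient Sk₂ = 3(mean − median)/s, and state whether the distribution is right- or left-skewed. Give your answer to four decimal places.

Sk₂ = 3(107.16 − 106.1) / 22.77 = 3 × 1.0600 / 22.77
    = 3.1800 / 22.77 ≈ 0.1397
Sk₂ > 0 ⇒ mean > median ⇒ right-skewed (positive skew).

0.1397, right-skewed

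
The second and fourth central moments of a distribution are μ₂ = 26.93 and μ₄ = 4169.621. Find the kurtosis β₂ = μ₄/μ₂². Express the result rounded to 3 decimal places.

5.749

μ₂² = 26.93² = 725.22490
μ₄/μ₂² = 4169.621 / 725.22490 = 5.74942
β₂ ≈ 5.749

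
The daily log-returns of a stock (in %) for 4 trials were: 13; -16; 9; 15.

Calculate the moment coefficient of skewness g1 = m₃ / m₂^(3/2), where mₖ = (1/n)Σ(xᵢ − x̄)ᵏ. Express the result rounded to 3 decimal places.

-1.054

x̄ = (13 - 16 + 9 + 15) / 4 = 5.2500
deviations (xᵢ − x̄): 7.7500, -21.2500, 3.7500, 9.7500
Σ(xᵢ − x̄)² = 620.7500 ⇒ m₂ = 620.7500/4 = 155.18750
Σ(xᵢ − x̄)³ = -8150.6250 ⇒ m₃ = -8150.6250/4 = -2037.65625
m₂^(3/2) = 155.18750^(1.5) = 1933.23703
g1 = m₃ / m₂^(3/2) = -2037.65625 / 1933.23703 ≈ -1.054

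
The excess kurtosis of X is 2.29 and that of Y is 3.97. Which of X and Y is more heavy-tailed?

Higher excess kurtosis ⇒ heavier tails relative to the normal distribution.
2.29 vs 3.97: the larger is 3.97, so Y has heavier tails.

Y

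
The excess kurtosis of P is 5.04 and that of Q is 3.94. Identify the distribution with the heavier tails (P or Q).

Higher excess kurtosis ⇒ heavier tails relative to the normal distribution.
5.04 vs 3.94: the larger is 5.04, so P has heavier tails.

P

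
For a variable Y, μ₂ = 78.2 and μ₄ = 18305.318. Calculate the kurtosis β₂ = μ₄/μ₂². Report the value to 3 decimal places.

μ₂² = 78.2² = 6115.24000
μ₄/μ₂² = 18305.318 / 6115.24000 = 2.99339
β₂ ≈ 2.993

2.993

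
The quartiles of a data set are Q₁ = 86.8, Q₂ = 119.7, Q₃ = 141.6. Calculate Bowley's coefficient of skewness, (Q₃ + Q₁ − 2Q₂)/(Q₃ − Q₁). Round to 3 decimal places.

-0.201

numerator: Q₃ + Q₁ − 2Q₂ = 141.6 + 86.8 − 2×119.7 = -11.0000
denominator: Q₃ − Q₁ = 141.6 − 86.8 = 54.8000
Bowley skewness = -11.0000 / 54.8000 ≈ -0.201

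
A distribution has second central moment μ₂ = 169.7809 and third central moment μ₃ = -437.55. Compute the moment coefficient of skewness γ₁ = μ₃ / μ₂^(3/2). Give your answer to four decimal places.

σ = √μ₂ = √169.7809 = 13.03000
σ³ = μ₂^(3/2) = 2212.24513
γ₁ = μ₃/σ³ = -437.55 / 2212.24513 ≈ -0.1978

-0.1978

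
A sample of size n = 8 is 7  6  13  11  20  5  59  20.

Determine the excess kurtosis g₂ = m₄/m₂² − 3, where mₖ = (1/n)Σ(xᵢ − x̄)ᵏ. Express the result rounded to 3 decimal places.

1.960

x̄ = 17.6250
Σ(xᵢ − x̄)² = 2195.8750 ⇒ m₂ = 274.48438
Σ(xᵢ − x̄)⁴ = 2989429.7441 ⇒ m₄ = 373678.71802
m₂² = 75341.67212
g₂ = m₄/m₂² − 3 = 4.95979 − 3 ≈ 1.960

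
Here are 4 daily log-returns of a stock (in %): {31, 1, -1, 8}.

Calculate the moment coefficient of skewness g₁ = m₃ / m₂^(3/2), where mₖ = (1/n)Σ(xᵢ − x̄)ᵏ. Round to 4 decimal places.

0.9336

x̄ = (31 + 1 - 1 + 8) / 4 = 9.7500
deviations (xᵢ − x̄): 21.2500, -8.7500, -10.7500, -1.7500
Σ(xᵢ − x̄)² = 646.7500 ⇒ m₂ = 646.7500/4 = 161.68750
Σ(xᵢ − x̄)³ = 7678.1250 ⇒ m₃ = 7678.1250/4 = 1919.53125
m₂^(3/2) = 161.68750^(1.5) = 2055.96004
g₁ = m₃ / m₂^(3/2) = 1919.53125 / 2055.96004 ≈ 0.9336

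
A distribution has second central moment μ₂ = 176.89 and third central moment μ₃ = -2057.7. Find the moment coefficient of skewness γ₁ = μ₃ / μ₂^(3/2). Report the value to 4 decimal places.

-0.8746

σ = √μ₂ = √176.89 = 13.30000
σ³ = μ₂^(3/2) = 2352.63700
γ₁ = μ₃/σ³ = -2057.7 / 2352.63700 ≈ -0.8746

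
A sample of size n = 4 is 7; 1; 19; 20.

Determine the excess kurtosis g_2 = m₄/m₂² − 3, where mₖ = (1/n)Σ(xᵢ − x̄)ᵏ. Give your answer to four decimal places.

x̄ = 11.7500
Σ(xᵢ − x̄)² = 258.7500 ⇒ m₂ = 64.68750
Σ(xᵢ − x̄)⁴ = 21259.0781 ⇒ m₄ = 5314.76953
m₂² = 4184.47266
g_2 = m₄/m₂² − 3 = 1.27012 − 3 ≈ -1.7299

-1.7299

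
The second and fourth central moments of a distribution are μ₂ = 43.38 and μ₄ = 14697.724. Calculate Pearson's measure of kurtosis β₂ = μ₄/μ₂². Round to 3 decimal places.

7.810

μ₂² = 43.38² = 1881.82440
μ₄/μ₂² = 14697.724 / 1881.82440 = 7.81036
β₂ ≈ 7.810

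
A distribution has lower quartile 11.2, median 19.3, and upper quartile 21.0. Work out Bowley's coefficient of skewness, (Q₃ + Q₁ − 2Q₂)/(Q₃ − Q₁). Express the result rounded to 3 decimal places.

-0.653

numerator: Q₃ + Q₁ − 2Q₂ = 21.0 + 11.2 − 2×19.3 = -6.4000
denominator: Q₃ − Q₁ = 21.0 − 11.2 = 9.8000
Bowley skewness = -6.4000 / 9.8000 ≈ -0.653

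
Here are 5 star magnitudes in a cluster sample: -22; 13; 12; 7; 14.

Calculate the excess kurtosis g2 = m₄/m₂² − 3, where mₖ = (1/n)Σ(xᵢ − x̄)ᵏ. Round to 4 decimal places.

0.0867

x̄ = 4.8000
Σ(xᵢ − x̄)² = 926.8000 ⇒ m₂ = 185.36000
Σ(xᵢ − x̄)⁴ = 530264.6560 ⇒ m₄ = 106052.93120
m₂² = 34358.32960
g2 = m₄/m₂² − 3 = 3.08667 − 3 ≈ 0.0867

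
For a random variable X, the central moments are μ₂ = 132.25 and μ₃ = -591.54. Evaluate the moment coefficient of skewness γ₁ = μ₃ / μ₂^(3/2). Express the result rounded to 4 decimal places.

σ = √μ₂ = √132.25 = 11.50000
σ³ = μ₂^(3/2) = 1520.87500
γ₁ = μ₃/σ³ = -591.54 / 1520.87500 ≈ -0.3889

-0.3889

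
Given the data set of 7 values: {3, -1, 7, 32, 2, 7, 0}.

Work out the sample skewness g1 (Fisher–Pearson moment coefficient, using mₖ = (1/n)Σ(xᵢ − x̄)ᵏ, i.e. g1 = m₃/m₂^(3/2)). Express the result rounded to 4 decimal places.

1.7342

x̄ = (3 - 1 + 7 + 32 + 2 + 7 + 0) / 7 = 7.1429
deviations (xᵢ − x̄): -4.1429, -8.1429, -0.1429, 24.8571, -5.1429, -0.1429, -7.1429
Σ(xᵢ − x̄)² = 778.8571 ⇒ m₂ = 778.8571/7 = 111.26531
Σ(xᵢ − x̄)³ = 14247.1837 ⇒ m₃ = 14247.1837/7 = 2035.31195
m₂^(3/2) = 111.26531^(1.5) = 1173.65283
g1 = m₃ / m₂^(3/2) = 2035.31195 / 1173.65283 ≈ 1.7342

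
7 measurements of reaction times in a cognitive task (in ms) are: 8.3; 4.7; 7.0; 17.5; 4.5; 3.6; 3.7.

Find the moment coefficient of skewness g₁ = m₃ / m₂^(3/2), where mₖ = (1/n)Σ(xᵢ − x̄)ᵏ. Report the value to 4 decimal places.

1.5581

x̄ = (8.3 + 4.7 + 7.0 + 17.5 + 4.5 + 3.6 + 3.7) / 7 = 7.0429
deviations (xᵢ − x̄): 1.2571, -2.3429, -0.0429, 10.4571, -2.5429, -3.4429, -3.3429
Σ(xᵢ − x̄)² = 145.9171 ⇒ m₂ = 145.9171/7 = 20.84531
Σ(xᵢ − x̄)³ = 1038.0277 ⇒ m₃ = 1038.0277/7 = 148.28967
m₂^(3/2) = 20.84531^(1.5) = 95.17271
g₁ = m₃ / m₂^(3/2) = 148.28967 / 95.17271 ≈ 1.5581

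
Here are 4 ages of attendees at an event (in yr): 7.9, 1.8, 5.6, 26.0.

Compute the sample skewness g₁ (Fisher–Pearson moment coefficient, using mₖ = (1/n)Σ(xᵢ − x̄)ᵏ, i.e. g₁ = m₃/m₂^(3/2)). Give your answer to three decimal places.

0.965

x̄ = (7.9 + 1.8 + 5.6 + 26.0) / 4 = 10.3250
deviations (xᵢ − x̄): -2.4250, -8.5250, -4.7250, 15.6750
Σ(xᵢ − x̄)² = 346.5875 ⇒ m₂ = 346.5875/4 = 86.64688
Σ(xᵢ − x̄)³ = 3112.1269 ⇒ m₃ = 3112.1269/4 = 778.03172
m₂^(3/2) = 86.64688^(1.5) = 806.54640
g₁ = m₃ / m₂^(3/2) = 778.03172 / 806.54640 ≈ 0.965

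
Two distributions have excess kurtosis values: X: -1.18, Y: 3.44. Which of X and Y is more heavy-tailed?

Higher excess kurtosis ⇒ heavier tails relative to the normal distribution.
-1.18 vs 3.44: the larger is 3.44, so Y has heavier tails. (Y is leptokurtic — heavier-than-normal tails; the other is platykurtic.)

Y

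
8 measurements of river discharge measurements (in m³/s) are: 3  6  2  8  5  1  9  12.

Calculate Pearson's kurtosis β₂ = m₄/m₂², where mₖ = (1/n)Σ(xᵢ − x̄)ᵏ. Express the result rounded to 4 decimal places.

1.9615

x̄ = 5.7500
Σ(xᵢ − x̄)² = 99.5000 ⇒ m₂ = 12.43750
Σ(xᵢ − x̄)⁴ = 2427.4063 ⇒ m₄ = 303.42578
m₂² = 154.69141
β₂ = m₄/m₂² = 303.42578 / 154.69141 ≈ 1.9615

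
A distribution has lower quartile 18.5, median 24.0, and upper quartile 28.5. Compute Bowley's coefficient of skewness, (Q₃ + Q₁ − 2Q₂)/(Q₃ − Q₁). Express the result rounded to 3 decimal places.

numerator: Q₃ + Q₁ − 2Q₂ = 28.5 + 18.5 − 2×24.0 = -1.0000
denominator: Q₃ − Q₁ = 28.5 − 18.5 = 10.0000
Bowley skewness = -1.0000 / 10.0000 ≈ -0.100

-0.100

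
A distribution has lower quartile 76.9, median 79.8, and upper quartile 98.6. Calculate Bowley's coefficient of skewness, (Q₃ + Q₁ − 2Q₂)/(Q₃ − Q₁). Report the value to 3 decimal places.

numerator: Q₃ + Q₁ − 2Q₂ = 98.6 + 76.9 − 2×79.8 = 15.9000
denominator: Q₃ − Q₁ = 98.6 − 76.9 = 21.7000
Bowley skewness = 15.9000 / 21.7000 ≈ 0.733

0.733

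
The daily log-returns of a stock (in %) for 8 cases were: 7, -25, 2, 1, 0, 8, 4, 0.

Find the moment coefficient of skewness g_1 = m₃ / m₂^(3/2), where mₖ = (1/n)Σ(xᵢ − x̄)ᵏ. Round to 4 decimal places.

x̄ = (7 - 25 + 2 + 1 + 0 + 8 + 4 + 0) / 8 = -0.3750
deviations (xᵢ − x̄): 7.3750, -24.6250, 2.3750, 1.3750, 0.3750, 8.3750, 4.3750, 0.3750
Σ(xᵢ − x̄)² = 757.8750 ⇒ m₂ = 757.8750/8 = 94.73438
Σ(xᵢ − x̄)³ = -13843.9688 ⇒ m₃ = -13843.9688/8 = -1730.49609
m₂^(3/2) = 94.73438^(1.5) = 922.06469
g_1 = m₃ / m₂^(3/2) = -1730.49609 / 922.06469 ≈ -1.8768

-1.8768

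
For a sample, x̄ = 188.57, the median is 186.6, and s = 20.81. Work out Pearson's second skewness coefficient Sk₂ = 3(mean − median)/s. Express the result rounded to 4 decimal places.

Sk₂ = 3(188.57 − 186.6) / 20.81 = 3 × 1.9700 / 20.81
    = 5.9100 / 20.81 ≈ 0.2840

0.2840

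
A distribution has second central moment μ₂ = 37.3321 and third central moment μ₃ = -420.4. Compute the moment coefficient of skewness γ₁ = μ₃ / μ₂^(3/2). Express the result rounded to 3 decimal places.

-1.843

σ = √μ₂ = √37.3321 = 6.11000
σ³ = μ₂^(3/2) = 228.09913
γ₁ = μ₃/σ³ = -420.4 / 228.09913 ≈ -1.843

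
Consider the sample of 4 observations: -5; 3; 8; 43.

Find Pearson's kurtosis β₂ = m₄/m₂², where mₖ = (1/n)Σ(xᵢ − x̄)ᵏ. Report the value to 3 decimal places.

2.184

x̄ = 12.2500
Σ(xᵢ − x̄)² = 1346.7500 ⇒ m₂ = 336.68750
Σ(xᵢ − x̄)⁴ = 990279.0781 ⇒ m₄ = 247569.76953
m₂² = 113358.47266
β₂ = m₄/m₂² = 247569.76953 / 113358.47266 ≈ 2.184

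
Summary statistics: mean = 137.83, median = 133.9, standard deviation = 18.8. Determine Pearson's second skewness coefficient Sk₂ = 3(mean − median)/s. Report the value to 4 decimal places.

Sk₂ = 3(137.83 − 133.9) / 18.8 = 3 × 3.9300 / 18.8
    = 11.7900 / 18.8 ≈ 0.6271

0.6271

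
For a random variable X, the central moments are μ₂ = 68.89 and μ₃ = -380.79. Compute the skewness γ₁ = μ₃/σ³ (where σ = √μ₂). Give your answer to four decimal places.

-0.6660

σ = √μ₂ = √68.89 = 8.30000
σ³ = μ₂^(3/2) = 571.78700
γ₁ = μ₃/σ³ = -380.79 / 571.78700 ≈ -0.6660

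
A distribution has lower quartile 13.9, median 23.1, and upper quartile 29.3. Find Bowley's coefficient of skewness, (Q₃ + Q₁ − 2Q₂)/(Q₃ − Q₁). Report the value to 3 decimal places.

-0.195

numerator: Q₃ + Q₁ − 2Q₂ = 29.3 + 13.9 − 2×23.1 = -3.0000
denominator: Q₃ − Q₁ = 29.3 − 13.9 = 15.4000
Bowley skewness = -3.0000 / 15.4000 ≈ -0.195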